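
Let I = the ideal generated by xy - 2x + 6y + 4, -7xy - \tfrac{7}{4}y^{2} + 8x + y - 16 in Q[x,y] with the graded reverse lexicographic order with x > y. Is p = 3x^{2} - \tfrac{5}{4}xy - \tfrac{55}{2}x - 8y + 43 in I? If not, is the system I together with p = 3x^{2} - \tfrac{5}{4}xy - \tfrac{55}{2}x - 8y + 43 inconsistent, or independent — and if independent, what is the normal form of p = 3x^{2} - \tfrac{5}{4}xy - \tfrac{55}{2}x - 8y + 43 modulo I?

First compute the reduced Gröbner basis of I by Buchberger's algorithm.
f_1 = xy - 2x + 6y + 4, LT = xy.
f_2 = -7xy - \tfrac{7}{4}y^{2} + 8x + y - 16, LT = xy.

S(f_1,f_2): lcm = xy. S = -\tfrac{1}{4}y^{2} - \tfrac{6}{7}x + \tfrac{43}{7}y + \tfrac{12}{7}.
  reduce S modulo (f_1, f_2):
  remainder -\tfrac{1}{4}y^{2} - \tfrac{6}{7}x + \tfrac{43}{7}y + \tfrac{12}{7} ≠ 0; add h_3 = -\tfrac{1}{4}y^{2} - \tfrac{6}{7}x + \tfrac{43}{7}y + \tfrac{12}{7} to the basis.

S(f_1,h_3): lcm = xy^{2}. S = -\tfrac{24}{7}x^{2} + \tfrac{158}{7}xy + 6y^{2} + \tfrac{48}{7}x + 4y.
  reduce S modulo (f_1, f_2, h_3):
  remainder -\tfrac{24}{7}x^{2} + \tfrac{220}{7}x + 16y - \tfrac{344}{7} ≠ 0; add h_4 = -\tfrac{24}{7}x^{2} + \tfrac{220}{7}x + 16y - \tfrac{344}{7} to the basis.

The other S-polynomials (S(f_2,h_3), S(f_1,h_4), S(f_2,h_4), S(h_3,h_4)) all reduce to 0 modulo the current basis, so we have a Gröbner basis.
Inter-reduce: drop elements whose leading term is divisible by another's, tail-reduce, and make monic.
Reduced Gröbner basis: {x^{2} - \tfrac{55}{6}x - \tfrac{14}{3}y + \tfrac{43}{3}, xy - 2x + 6y + 4, y^{2} + \tfrac{24}{7}x - \tfrac{172}{7}y - \tfrac{48}{7}}.
Label its elements g_1 = x^{2} - \tfrac{55}{6}x - \tfrac{14}{3}y + \tfrac{43}{3}, g_2 = xy - 2x + 6y + 4, g_3 = y^{2} + \tfrac{24}{7}x - \tfrac{172}{7}y - \tfrac{48}{7}.

Reduce p = 3x^{2} - \tfrac{5}{4}xy - \tfrac{55}{2}x - 8y + 43 modulo G:
  leading term x^{2}: subtract (3)·g_1 from 3x^{2} - \tfrac{5}{4}xy - \tfrac{55}{2}x - 8y + 43 → -\tfrac{5}{4}xy + 6y
  leading term xy: subtract (-\tfrac{5}{4})·g_2 from -\tfrac{5}{4}xy + 6y → -\tfrac{5}{2}x + \tfrac{27}{2}y + 5
  leading term x: no divisor's leading term divides it; move -\tfrac{5}{2}x to the remainder.
  leading term y: no divisor's leading term divides it; move \tfrac{27}{2}y to the remainder.
  leading term 1: no divisor's leading term divides it; move 5 to the remainder.
  normal form = -\tfrac{5}{2}x + \tfrac{27}{2}y + 5.
The normal form is nonzero, so p ∉ I. Since p minus its normal form lies in I, I + (p) = I + (r) where r = -\tfrac{5}{2}x + \tfrac{27}{2}y + 5; decide whether this ideal is the whole ring.
Run Buchberger on G together with r (pairs among the g_i already reduce to 0 since G is a Gröbner basis):
g_1 = x^{2} - \tfrac{55}{6}x - \tfrac{14}{3}y + \tfrac{43}{3}, LT = x^{2}.
g_2 = xy - 2x + 6y + 4, LT = xy.
g_3 = y^{2} + \tfrac{24}{7}x - \tfrac{172}{7}y - \tfrac{48}{7}, LT = y^{2}.
r = -\tfrac{5}{2}x + \tfrac{27}{2}y + 5, LT = x.

S(g_1,r): lcm = x^{2}. S = \tfrac{27}{5}xy - \tfrac{43}{6}x - \tfrac{14}{3}y + \tfrac{43}{3}.
  reduce S modulo (g_1, g_2, g_3, r):
  remainder -\tfrac{2617}{150}y ≠ 0; add m_5 = -\tfrac{2617}{150}y to the basis.

The other S-polynomials (S(g_1,g_2), S(g_1,g_3), S(g_2,g_3), S(g_2,r), S(g_3,r), S(g_1,m_5), S(g_2,m_5), S(g_3,m_5), S(r,m_5)) all reduce to 0 modulo the current basis, so we have a Gröbner basis.
Inter-reduce: drop elements whose leading term is divisible by another's, tail-reduce, and make monic.
Reduced Gröbner basis: {x - 2, y}.
The reduced Gröbner basis of I + (p) is {x - 2, y} ≠ {1}, a proper ideal, so the enlarged system stays consistent: p is independent of I, with normal form -\tfrac{5}{2}x + \tfrac{27}{2}y + 5.

3x^{2} - \tfrac{5}{4}xy - \tfrac{55}{2}x - 8y + 43 is independent of I; its normal form modulo I is -\tfrac{5}{2}x + \tfrac{27}{2}y + 5.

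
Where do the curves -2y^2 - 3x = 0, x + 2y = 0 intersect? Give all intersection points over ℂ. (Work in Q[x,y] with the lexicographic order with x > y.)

Compute a lex Gröbner basis by Buchberger's algorithm.
f_1 = -3x - 2y^2, LT = x.
f_2 = x + 2y, LT = x.

S(f_1,f_2): lcm = x. S = 2/3y^2 - 2y.
  leading term y^2: no divisor's leading term divides it; move 2/3y^2 to the remainder.
  leading term y: no divisor's leading term divides it; move -2y to the remainder.
  remainder 2/3y^2 - 2y ≠ 0; add h_3 = 2/3y^2 - 2y to the basis.

S(f_1,h_3): leading monomials are coprime, so the S-polynomial reduces to 0 (Buchberger's first criterion).
S(f_2,h_3): leading monomials are coprime, so the S-polynomial reduces to 0 (Buchberger's first criterion).
Every S-polynomial of the final basis reduces to 0, so we have a Gröbner basis.
Inter-reduce: drop elements whose leading term is divisible by another's, tail-reduce, and make monic.
Reduced Gröbner basis: {x + 2y, y^2 - 3y}.

The lex basis is triangular: the last element involves only y. Solving y^2 - 3y = 0 gives y ∈ {0, 3}; substituting each value into the earlier elements determines the remaining variables.
  y = 0: the earlier basis element becomes x = 0, giving x = 0 — point (0, 0).
  y = 3: the earlier basis element becomes x + 6 = 0, giving x = -6 — point (-6, 3).
This is the nonlinear analogue of row-reducing a linear system.

{(0, 0), (-6, 3)}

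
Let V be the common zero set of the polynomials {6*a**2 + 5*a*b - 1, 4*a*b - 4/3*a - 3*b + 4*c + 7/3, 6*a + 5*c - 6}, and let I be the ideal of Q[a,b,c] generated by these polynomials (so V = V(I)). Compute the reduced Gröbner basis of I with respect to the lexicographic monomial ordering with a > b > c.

G = {a + 5/6*c - 1, b + 10/9*c**2 - 118/27*c + 1, c**3 - 127/30*c**2 + 173/50*c}

f_1 = 6*a**2 + 5*a*b - 1, LT = a**2.
f_2 = 4*a*b - 4/3*a - 3*b + 4*c + 7/3, LT = a*b.
f_3 = 6*a + 5*c - 6, LT = a.

S(f_1,f_2): lcm = a**2*b. S = 1/3*a**2 + 5/6*a*b**2 + 3/4*a*b - a*c - 7/12*a - 1/6*b.
  leading term a**2: subtract (1/18)·f_1 from 1/3*a**2 + 5/6*a*b**2 + 3/4*a*b - a*c - 7/12*a - 1/6*b → 5/6*a*b**2 + 17/36*a*b - a*c - 7/12*a - 1/6*b + 1/18
  leading term a*b**2: subtract (5/24*b)·f_2 from 5/6*a*b**2 + 17/36*a*b - a*c - 7/12*a - 1/6*b + 1/18 → 3/4*a*b - a*c - 7/12*a + 5/8*b**2 - 5/6*b*c - 47/72*b + 1/18
  leading term a*b: subtract (3/16)·f_2 from 3/4*a*b - a*c - 7/12*a + 5/8*b**2 - 5/6*b*c - 47/72*b + 1/18 → -a*c - 1/3*a + 5/8*b**2 - 5/6*b*c - 13/144*b - 3/4*c - 55/144
  leading term a*c: subtract (-1/6*c)·f_3 from -a*c - 1/3*a + 5/8*b**2 - 5/6*b*c - 13/144*b - 3/4*c - 55/144 → -1/3*a + 5/8*b**2 - 5/6*b*c - 13/144*b + 5/6*c**2 - 7/4*c - 55/144
  leading term a: subtract (-1/18)·f_3 from -1/3*a + 5/8*b**2 - 5/6*b*c - 13/144*b + 5/6*c**2 - 7/4*c - 55/144 → 5/8*b**2 - 5/6*b*c - 13/144*b + 5/6*c**2 - 53/36*c - 103/144
  leading term b**2: no divisor's leading term divides it; move 5/8*b**2 to the remainder.
  leading term b*c: no divisor's leading term divides it; move -5/6*b*c to the remainder.
  leading term b: no divisor's leading term divides it; move -13/144*b to the remainder.
  leading term c**2: no divisor's leading term divides it; move 5/6*c**2 to the remainder.
  leading term c: no divisor's leading term divides it; move -53/36*c to the remainder.
  leading term 1: no divisor's leading term divides it; move -103/144 to the remainder.
  remainder 5/8*b**2 - 5/6*b*c - 13/144*b + 5/6*c**2 - 53/36*c - 103/144 ≠ 0; add g_4 = 5/8*b**2 - 5/6*b*c - 13/144*b + 5/6*c**2 - 53/36*c - 103/144 to the basis.

S(f_1,f_3): lcm = a**2. S = 5/6*a*b - 5/6*a*c + a - 1/6.
  leading term a*b: subtract (5/24)·f_2 from 5/6*a*b - 5/6*a*c + a - 1/6 → -5/6*a*c + 23/18*a + 5/8*b - 5/6*c - 47/72
  leading term a*c: subtract (-5/36*c)·f_3 from -5/6*a*c + 23/18*a + 5/8*b - 5/6*c - 47/72 → 23/18*a + 5/8*b + 25/36*c**2 - 5/3*c - 47/72
  leading term a: subtract (23/108)·f_3 from 23/18*a + 5/8*b + 25/36*c**2 - 5/3*c - 47/72 → 5/8*b + 25/36*c**2 - 295/108*c + 5/8
  leading term b: no divisor's leading term divides it; move 5/8*b to the remainder.
  leading term c**2: no divisor's leading term divides it; move 25/36*c**2 to the remainder.
  leading term c: no divisor's leading term divides it; move -295/108*c to the remainder.
  leading term 1: no divisor's leading term divides it; move 5/8 to the remainder.
  remainder 5/8*b + 25/36*c**2 - 295/108*c + 5/8 ≠ 0; add g_5 = 5/8*b + 25/36*c**2 - 295/108*c + 5/8 to the basis.

S(f_2,f_3): lcm = a*b. S = -1/3*a - 5/6*b*c + 1/4*b + c + 7/12.
  leading term a: subtract (-1/18)·f_3 from -1/3*a - 5/6*b*c + 1/4*b + c + 7/12 → -5/6*b*c + 1/4*b + 23/18*c + 1/4
  leading term b*c: subtract (-4/3*c)·g_5 from -5/6*b*c + 1/4*b + 23/18*c + 1/4 → 1/4*b + 25/27*c**3 - 295/81*c**2 + 19/9*c + 1/4
  leading term b: subtract (2/5)·g_5 from 1/4*b + 25/27*c**3 - 295/81*c**2 + 19/9*c + 1/4 → 25/27*c**3 - 635/162*c**2 + 173/54*c
  leading term c**3: no divisor's leading term divides it; move 25/27*c**3 to the remainder.
  leading term c**2: no divisor's leading term divides it; move -635/162*c**2 to the remainder.
  leading term c: no divisor's leading term divides it; move 173/54*c to the remainder.
  remainder 25/27*c**3 - 635/162*c**2 + 173/54*c ≠ 0; add g_6 = 25/27*c**3 - 635/162*c**2 + 173/54*c to the basis.

The other S-polynomials (S(f_1,g_4), S(f_2,g_4), S(f_3,g_4), S(f_1,g_5), S(f_2,g_5), S(f_3,g_5), S(g_4,g_5), S(f_1,g_6), S(f_2,g_6), S(f_3,g_6), S(g_4,g_6), S(g_5,g_6)) all reduce to 0 modulo the current basis, so we have a Gröbner basis.
Inter-reduce: drop elements whose leading term is divisible by another's, tail-reduce, and make monic.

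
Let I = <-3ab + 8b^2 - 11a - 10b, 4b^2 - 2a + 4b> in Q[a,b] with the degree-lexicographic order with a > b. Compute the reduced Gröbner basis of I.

f_1 = -3ab + 8b^2 - 11a - 10b, LT = ab.
f_2 = 4b^2 - 2a + 4b, LT = b^2.

S(f_1,f_2): lcm = ab^2. S = -8/3b^3 + 1/2a^2 + 8/3ab + 10/3b^2.
  leading term b^3: subtract (-2/3b)·f_2 from -8/3b^3 + 1/2a^2 + 8/3ab + 10/3b^2 → 1/2a^2 + 4/3ab + 6b^2
  leading term a^2: no divisor's leading term divides it; move 1/2a^2 to the remainder.
  leading term ab: subtract (-4/9)·f_1 from 4/3ab + 6b^2 → 86/9b^2 - 44/9a - 40/9b
  leading term b^2: subtract (43/18)·f_2 from 86/9b^2 - 44/9a - 40/9b → -1/9a - 14b
  leading term a: no divisor's leading term divides it; move -1/9a to the remainder.
  leading term b: no divisor's leading term divides it; move -14b to the remainder.
  remainder 1/2a^2 - 1/9a - 14b ≠ 0; add g_3 = 1/2a^2 - 1/9a - 14b to the basis.

S(f_1,g_3): lcm = a^2b. S = -8/3ab^2 + 11/3a^2 + 32/9ab + 28b^2.
  leading term ab^2: subtract (8/9b)·f_1 from -8/3ab^2 + 11/3a^2 + 32/9ab + 28b^2 → -64/9b^3 + 11/3a^2 + 40/3ab + 332/9b^2
  leading term b^3: subtract (-16/9b)·f_2 from -64/9b^3 + 11/3a^2 + 40/3ab + 332/9b^2 → 11/3a^2 + 88/9ab + 44b^2
  leading term a^2: subtract (22/3)·g_3 from 11/3a^2 + 88/9ab + 44b^2 → 88/9ab + 44b^2 + 22/27a + 308/3b
  leading term ab: subtract (-88/27)·f_1 from 88/9ab + 44b^2 + 22/27a + 308/3b → 1892/27b^2 - 946/27a + 1892/27b
  leading term b^2: subtract (473/27)·f_2 from 1892/27b^2 - 946/27a + 1892/27b → 0
  remainder 0.

S(f_2,g_3): leading monomials are coprime, so the S-polynomial reduces to 0 (Buchberger's first criterion).
Every S-polynomial of the final basis reduces to 0, so we have a Gröbner basis.

G = {a^2 - 2/9a - 28b, ab + 7/3a + 6b, b^2 - 1/2a + b}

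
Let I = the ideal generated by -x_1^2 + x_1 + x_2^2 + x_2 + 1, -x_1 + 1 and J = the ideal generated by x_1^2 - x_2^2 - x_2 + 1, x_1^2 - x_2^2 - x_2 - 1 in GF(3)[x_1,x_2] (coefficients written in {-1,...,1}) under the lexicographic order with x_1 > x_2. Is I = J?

Two ideals are equal iff their reduced Gröbner bases coincide (the reduced basis is unique for a fixed ordering).
Buchberger on the first generating set:
f_1 = -x_1^2 + x_1 + x_2^2 + x_2 + 1, LT = x_1^2.
f_2 = -x_1 + 1, LT = x_1.

S(f_1,f_2): lcm = x_1^2. S = -x_2^2 - x_2 - 1.
  leading term x_2^2: no divisor's leading term divides it; move -x_2^2 to the remainder.
  leading term x_2: no divisor's leading term divides it; move -x_2 to the remainder.
  leading term 1: no divisor's leading term divides it; move -1 to the remainder.
  remainder -x_2^2 - x_2 - 1 ≠ 0; add g_3 = -x_2^2 - x_2 - 1 to the basis.

S(f_1,g_3): leading monomials are coprime, so the S-polynomial reduces to 0 (Buchberger's first criterion).
S(f_2,g_3): leading monomials are coprime, so the S-polynomial reduces to 0 (Buchberger's first criterion).
Every S-polynomial of the final basis reduces to 0, so we have a Gröbner basis.
Inter-reduce: drop elements whose leading term is divisible by another's, tail-reduce, and make monic.
Reduced Gröbner basis: {x_1 - 1, x_2^2 + x_2 + 1}.

Buchberger on the second generating set:
h_1 = x_1^2 - x_2^2 - x_2 + 1, LT = x_1^2.
h_2 = x_1^2 - x_2^2 - x_2 - 1, LT = x_1^2.

S(h_1,h_2): lcm = x_1^2. S = -1.
  leading term 1: no divisor's leading term divides it; move -1 to the remainder.
  remainder -1 ≠ 0; add k_3 = -1 to the basis.

S(h_1,k_3): leading monomials are coprime, so the S-polynomial reduces to 0 (Buchberger's first criterion).
S(h_2,k_3): leading monomials are coprime, so the S-polynomial reduces to 0 (Buchberger's first criterion).
Every S-polynomial of the final basis reduces to 0, so we have a Gröbner basis.
Inter-reduce: drop elements whose leading term is divisible by another's, tail-reduce, and make monic.
Reduced Gröbner basis: {1}.

Since the reduced bases disagree, the two ideals are not the same.

No, the ideals differ.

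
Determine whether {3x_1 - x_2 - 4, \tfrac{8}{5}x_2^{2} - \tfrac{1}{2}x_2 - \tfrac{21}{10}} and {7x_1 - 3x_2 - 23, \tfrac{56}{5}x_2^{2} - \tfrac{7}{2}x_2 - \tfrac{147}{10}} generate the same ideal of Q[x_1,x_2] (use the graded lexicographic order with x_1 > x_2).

No, the ideals differ.

Equality of ideals is decidable: compute both reduced Gröbner bases (unique for the ordering) and check whether they agree.
Buchberger on the first generating set:
f_1 = 3x_1 - x_2 - 4, LT = x_1.
f_2 = \tfrac{8}{5}x_2^{2} - \tfrac{1}{2}x_2 - \tfrac{21}{10}, LT = x_2^{2}.

The S-polynomials (S(f_1,f_2)) all reduce to 0 modulo the current basis, so we have a Gröbner basis.
Inter-reduce: drop elements whose leading term is divisible by another's, tail-reduce, and make monic.
Reduced Gröbner basis: {x_2^{2} - \tfrac{5}{16}x_2 - \tfrac{21}{16}, x_1 - \tfrac{1}{3}x_2 - \tfrac{4}{3}}.

Buchberger on the second generating set:
h_1 = 7x_1 - 3x_2 - 23, LT = x_1.
h_2 = \tfrac{56}{5}x_2^{2} - \tfrac{7}{2}x_2 - \tfrac{147}{10}, LT = x_2^{2}.

The S-polynomials (S(h_1,h_2)) all reduce to 0 modulo the current basis, so we have a Gröbner basis.
Inter-reduce: drop elements whose leading term is divisible by another's, tail-reduce, and make monic.
Reduced Gröbner basis: {x_2^{2} - \tfrac{5}{16}x_2 - \tfrac{21}{16}, x_1 - \tfrac{3}{7}x_2 - \tfrac{23}{7}}.

Since the reduced bases disagree, the two ideals are not the same.
The same test decides containment: I ⊆ J iff every generator of I reduces to 0 modulo a Gröbner basis of J.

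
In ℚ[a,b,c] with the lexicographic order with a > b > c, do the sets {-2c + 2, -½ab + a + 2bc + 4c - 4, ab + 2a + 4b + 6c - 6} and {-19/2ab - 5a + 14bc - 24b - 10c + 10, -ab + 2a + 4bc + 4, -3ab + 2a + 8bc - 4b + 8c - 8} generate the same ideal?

No, the ideals differ.

Since reduced Gröbner bases are canonical representatives of ideals under a given ordering, it suffices to compute and compare them.
Buchberger on the first generating set:
f_1 = -2c + 2, LT = c.
f_2 = -½ab + a + 2bc + 4c - 4, LT = ab.
f_3 = ab + 2a + 4b + 6c - 6, LT = ab.

S(f_2,f_3): lcm = ab. S = -4a - 4bc - 4b - 14c + 14.
  leading term a: no divisor's leading term divides it; move -4a to the remainder.
  leading term bc: subtract (2b)·f_1 from -4bc - 4b - 14c + 14 → -8b - 14c + 14
  leading term b: no divisor's leading term divides it; move -8b to the remainder.
  leading term c: subtract (7)·f_1 from -14c + 14 → 0
  remainder -4a - 8b ≠ 0; add g_4 = -4a - 8b to the basis.

S(f_2,g_4): lcm = ab. S = -2a - 2b² - 4bc - 8c + 8.
  leading term a: subtract (½)·g_4 from -2a - 2b² - 4bc - 8c + 8 → -2b² - 4bc + 4b - 8c + 8
  leading term b²: no divisor's leading term divides it; move -2b² to the remainder.
  leading term bc: subtract (2b)·f_1 from -4bc + 4b - 8c + 8 → -8c + 8
  leading term c: subtract (4)·f_1 from -8c + 8 → 0
  remainder -2b² ≠ 0; add g_5 = -2b² to the basis.

The other S-polynomials (S(f_1,f_2), S(f_1,f_3), S(f_1,g_4), S(f_3,g_4), S(f_1,g_5), S(f_2,g_5), S(f_3,g_5), S(g_4,g_5)) all reduce to 0 modulo the current basis, so we have a Gröbner basis.
Inter-reduce: drop elements whose leading term is divisible by another's, tail-reduce, and make monic.
Reduced Gröbner basis: {a + 2b, b², c - 1}.

Buchberger on the second generating set:
h_1 = -19/2ab - 5a + 14bc - 24b - 10c + 10, LT = ab.
h_2 = -ab + 2a + 4bc + 4, LT = ab.
h_3 = -3ab + 2a + 8bc - 4b + 8c - 8, LT = ab.

S(h_1,h_2): lcm = ab. S = 48/19a + 48/19bc + 48/19b + 20/19c + 56/19.
  leading term a: no divisor's leading term divides it; move 48/19a to the remainder.
  leading term bc: no divisor's leading term divides it; move 48/19bc to the remainder.
  leading term b: no divisor's leading term divides it; move 48/19b to the remainder.
  leading term c: no divisor's leading term divides it; move 20/19c to the remainder.
  leading term 1: no divisor's leading term divides it; move 56/19 to the remainder.
  remainder 48/19a + 48/19bc + 48/19b + 20/19c + 56/19 ≠ 0; add k_4 = 48/19a + 48/19bc + 48/19b + 20/19c + 56/19 to the basis.

S(h_1,h_3): lcm = ab. S = 68/57a + 68/57bc + 68/57b + 212/57c - 212/57.
  leading term a: subtract (17/36)·k_4 from 68/57a + 68/57bc + 68/57b + 212/57c - 212/57 → 29/9c - 46/9
  leading term c: no divisor's leading term divides it; move 29/9c to the remainder.
  leading term 1: no divisor's leading term divides it; move -46/9 to the remainder.
  remainder 29/9c - 46/9 ≠ 0; add k_5 = 29/9c - 46/9 to the basis.

S(h_1,k_4): lcm = ab. S = 10/19a - b²c - b² - 431/228bc + 155/114b + 20/19c - 20/19.
  leading term a: subtract (5/24)·k_4 from 10/19a - b²c - b² - 431/228bc + 155/114b + 20/19c - 20/19 → -b²c - b² - 29/12bc + ⅚b + ⅚c - 5/3
  leading term b²c: subtract (-9/29b²)·k_5 from -b²c - b² - 29/12bc + ⅚b + ⅚c - 5/3 → -75/29b² - 29/12bc + ⅚b + ⅚c - 5/3
  leading term b²: no divisor's leading term divides it; move -75/29b² to the remainder.
  leading term bc: subtract (-¾b)·k_5 from -29/12bc + ⅚b + ⅚c - 5/3 → -3b + ⅚c - 5/3
  leading term b: no divisor's leading term divides it; move -3b to the remainder.
  leading term c: subtract (15/58)·k_5 from ⅚c - 5/3 → -10/29
  leading term 1: no divisor's leading term divides it; move -10/29 to the remainder.
  remainder -75/29b² - 3b - 10/29 ≠ 0; add k_6 = -75/29b² - 3b - 10/29 to the basis.

The other S-polynomials (S(h_2,h_3), S(h_2,k_4), S(h_3,k_4), S(h_1,k_5), S(h_2,k_5), S(h_3,k_5), S(k_4,k_5), S(h_1,k_6), S(h_2,k_6), S(h_3,k_6), S(k_4,k_6), S(k_5,k_6)) all reduce to 0 modulo the current basis, so we have a Gröbner basis.
Inter-reduce: drop elements whose leading term is divisible by another's, tail-reduce, and make monic.
Reduced Gröbner basis: {a + 75/29b + 53/29, b² + 29/25b + 2/15, c - 46/29}.

The bases are distinct; the ideals are different.
The choice of monomial ordering does not affect the verdict — as long as both bases are computed under the same ordering, their equality decides ideal equality.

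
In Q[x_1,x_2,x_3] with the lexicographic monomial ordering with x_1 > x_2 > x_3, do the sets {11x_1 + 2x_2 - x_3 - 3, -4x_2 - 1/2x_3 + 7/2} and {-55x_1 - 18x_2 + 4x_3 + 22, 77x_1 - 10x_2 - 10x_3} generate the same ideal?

Two ideals are equal iff their reduced Gröbner bases coincide (the reduced basis is unique for a fixed ordering).
Buchberger on the first generating set:
f_1 = 11x_1 + 2x_2 - x_3 - 3, LT = x_1.
f_2 = -4x_2 - 1/2x_3 + 7/2, LT = x_2.

The S-polynomials (S(f_1,f_2)) all reduce to 0 modulo the current basis, so we have a Gröbner basis.
Inter-reduce: drop elements whose leading term is divisible by another's, tail-reduce, and make monic.
Reduced Gröbner basis: {x_1 - 5/44x_3 - 5/44, x_2 + 1/8x_3 - 7/8}.

Buchberger on the second generating set:
h_1 = -55x_1 - 18x_2 + 4x_3 + 22, LT = x_1.
h_2 = 77x_1 - 10x_2 - 10x_3, LT = x_1.

S(h_1,h_2): lcm = x_1. S = 16/35x_2 + 2/35x_3 - 2/5.
  leading term x_2: no divisor's leading term divides it; move 16/35x_2 to the remainder.
  leading term x_3: no divisor's leading term divides it; move 2/35x_3 to the remainder.
  leading term 1: no divisor's leading term divides it; move -2/5 to the remainder.
  remainder 16/35x_2 + 2/35x_3 - 2/5 ≠ 0; add k_3 = 16/35x_2 + 2/35x_3 - 2/5 to the basis.

The other S-polynomials (S(h_1,k_3), S(h_2,k_3)) all reduce to 0 modulo the current basis, so we have a Gröbner basis.
Inter-reduce: drop elements whose leading term is divisible by another's, tail-reduce, and make monic.
Reduced Gröbner basis: {x_1 - 5/44x_3 - 5/44, x_2 + 1/8x_3 - 7/8}.

The two bases agree; hence the ideals are identical.

Yes, the ideals are equal.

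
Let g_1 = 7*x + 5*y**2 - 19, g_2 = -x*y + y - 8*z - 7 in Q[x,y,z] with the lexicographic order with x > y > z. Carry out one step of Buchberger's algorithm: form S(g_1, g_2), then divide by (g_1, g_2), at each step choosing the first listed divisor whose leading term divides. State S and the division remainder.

lcm(LM(g_1), LM(g_2)) = x*y.
S = (lcm/LT(g_1))·g_1 − (lcm/LT(g_2))·g_2 = 5/7*y**3 - 12/7*y - 8*z - 7.
Reduce S modulo (g_1, g_2) in that order:
  leading term y**3: no divisor's leading term divides it; move 5/7*y**3 to the remainder.
  leading term y: no divisor's leading term divides it; move -12/7*y to the remainder.
  leading term z: no divisor's leading term divides it; move -8*z to the remainder.
  leading term 1: no divisor's leading term divides it; move -7 to the remainder.
The remainder 5/7*y**3 - 12/7*y - 8*z - 7 is nonzero, so it would be added as the next basis element.

S(g_1, g_2) = 5/7*y**3 - 12/7*y - 8*z - 7; remainder on division = 5/7*y**3 - 12/7*y - 8*z - 7.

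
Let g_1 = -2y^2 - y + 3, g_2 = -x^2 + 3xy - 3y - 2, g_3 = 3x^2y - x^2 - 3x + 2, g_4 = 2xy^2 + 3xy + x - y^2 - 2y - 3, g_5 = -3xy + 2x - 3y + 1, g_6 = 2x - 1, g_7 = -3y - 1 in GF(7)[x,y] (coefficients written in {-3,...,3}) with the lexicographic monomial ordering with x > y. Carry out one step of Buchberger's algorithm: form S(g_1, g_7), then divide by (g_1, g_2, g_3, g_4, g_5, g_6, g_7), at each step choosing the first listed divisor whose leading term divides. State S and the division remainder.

S(g_1, g_7) = -y + 2; remainder on division = 0.

lcm(LM(g_1), LM(g_7)) = y^2.
S = (lcm/LT(g_1))·g_1 − (lcm/LT(g_7))·g_7 = -y + 2.
Reduce S modulo (g_1, g_2, g_3, g_4, g_5, g_6, g_7) in that order:
  leading term y: subtract (-2)·g_7 from -y + 2 → 0
The remainder is 0, so this S-polynomial contributes no new basis element.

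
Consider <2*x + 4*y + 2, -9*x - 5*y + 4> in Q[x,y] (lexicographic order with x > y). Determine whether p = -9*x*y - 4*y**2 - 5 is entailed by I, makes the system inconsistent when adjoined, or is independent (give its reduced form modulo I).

First compute the reduced Gröbner basis of I by Buchberger's algorithm.
f_1 = 2*x + 4*y + 2, LT = x.
f_2 = -9*x - 5*y + 4, LT = x.

S(f_1,f_2): lcm = x. S = 13/9*y + 13/9.
  reduce S modulo (f_1, f_2):
  remainder 13/9*y + 13/9 ≠ 0; add h_3 = 13/9*y + 13/9 to the basis.

The other S-polynomials (S(f_1,h_3), S(f_2,h_3)) all reduce to 0 modulo the current basis, so we have a Gröbner basis.
Inter-reduce: drop elements whose leading term is divisible by another's, tail-reduce, and make monic.
Reduced Gröbner basis: {x - 1, y + 1}.
Label its elements g_1 = x - 1, g_2 = y + 1.

Reduce p = -9*x*y - 4*y**2 - 5 modulo G:
  leading term x*y: subtract (-9*y)·g_1 from -9*x*y - 4*y**2 - 5 → -4*y**2 - 9*y - 5
  leading term y**2: subtract (-4*y)·g_2 from -4*y**2 - 9*y - 5 → -5*y - 5
  leading term y: subtract (-5)·g_2 from -5*y - 5 → 0
  normal form = 0.
Since the normal form is 0, p ∈ I.

Ideal membership is decidable via reduction modulo a Gröbner basis.

-9*x*y - 4*y**2 - 5 lies in I (it reduces to 0).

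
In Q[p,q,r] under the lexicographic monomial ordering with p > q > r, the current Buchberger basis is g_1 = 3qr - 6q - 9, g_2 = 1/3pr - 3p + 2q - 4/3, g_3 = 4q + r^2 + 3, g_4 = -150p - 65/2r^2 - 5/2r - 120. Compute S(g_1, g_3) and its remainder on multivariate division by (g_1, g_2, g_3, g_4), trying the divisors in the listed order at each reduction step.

S(g_1, g_3) = -2q - 1/4r^3 - 3/4r - 3; remainder on division = -1/4r^3 + 1/2r^2 - 3/4r - 3/2.

lcm(LM(g_1), LM(g_3)) = qr.
S = (lcm/LT(g_1))·g_1 − (lcm/LT(g_3))·g_3 = -2q - 1/4r^3 - 3/4r - 3.
Reduce S modulo (g_1, g_2, g_3, g_4) in that order:
  leading term q: subtract (-1/2)·g_3 from -2q - 1/4r^3 - 3/4r - 3 → -1/4r^3 + 1/2r^2 - 3/4r - 3/2
  leading term r^3: no divisor's leading term divides it; move -1/4r^3 to the remainder.
  leading term r^2: no divisor's leading term divides it; move 1/2r^2 to the remainder.
  leading term r: no divisor's leading term divides it; move -3/4r to the remainder.
  leading term 1: no divisor's leading term divides it; move -3/2 to the remainder.
The remainder -1/4r^3 + 1/2r^2 - 3/4r - 3/2 is nonzero, so it would be added as the next basis element.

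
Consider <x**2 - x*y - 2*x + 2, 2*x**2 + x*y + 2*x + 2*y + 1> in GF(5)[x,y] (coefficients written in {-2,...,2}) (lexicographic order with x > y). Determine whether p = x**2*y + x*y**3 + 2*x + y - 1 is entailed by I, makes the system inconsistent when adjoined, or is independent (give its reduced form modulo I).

x**2*y + x*y**3 + 2*x + y - 1 is independent of I; its normal form modulo I is -y**2 - y.

First compute the reduced Gröbner basis of I by Buchberger's algorithm.
f_1 = x**2 - x*y - 2*x + 2, LT = x**2.
f_2 = 2*x**2 + x*y + 2*x + 2*y + 1, LT = x**2.

S(f_1,f_2): lcm = x**2. S = x*y + 2*x - y - 1.
  leading term x*y: no divisor's leading term divides it; move x*y to the remainder.
  leading term x: no divisor's leading term divides it; move 2*x to the remainder.
  leading term y: no divisor's leading term divides it; move -y to the remainder.
  leading term 1: no divisor's leading term divides it; move -1 to the remainder.
  remainder x*y + 2*x - y - 1 ≠ 0; add h_3 = x*y + 2*x - y - 1 to the basis.

S(f_1,h_3): lcm = x**2*y. S = -2*x**2 - x*y**2 - x*y + x + 2*y.
  leading term x**2: subtract (-2)·f_1 from -2*x**2 - x*y**2 - x*y + x + 2*y → -x*y**2 + 2*x*y + 2*x + 2*y - 1
  leading term x*y**2: subtract (-y)·h_3 from -x*y**2 + 2*x*y + 2*x + 2*y - 1 → -x*y + 2*x - y**2 + y - 1
  leading term x*y: subtract (-1)·h_3 from -x*y + 2*x - y**2 + y - 1 → -x - y**2 - 2
  leading term x: no divisor's leading term divides it; move -x to the remainder.
  leading term y**2: no divisor's leading term divides it; move -y**2 to the remainder.
  leading term 1: no divisor's leading term divides it; move -2 to the remainder.
  remainder -x - y**2 - 2 ≠ 0; add h_4 = -x - y**2 - 2 to the basis.

S(h_3,h_4): lcm = x*y. S = 2*x - y**3 + 2*y - 1.
  leading term x: subtract (-2)·h_4 from 2*x - y**3 + 2*y - 1 → -y**3 - 2*y**2 + 2*y
  leading term y**3: no divisor's leading term divides it; move -y**3 to the remainder.
  leading term y**2: no divisor's leading term divides it; move -2*y**2 to the remainder.
  leading term y: no divisor's leading term divides it; move 2*y to the remainder.
  remainder -y**3 - 2*y**2 + 2*y ≠ 0; add h_5 = -y**3 - 2*y**2 + 2*y to the basis.

The other S-polynomials (S(f_2,h_3), S(f_1,h_4), S(f_2,h_4), S(f_1,h_5), S(f_2,h_5), S(h_3,h_5), S(h_4,h_5)) all reduce to 0 modulo the current basis, so we have a Gröbner basis.
Inter-reduce: drop elements whose leading term is divisible by another's, tail-reduce, and make monic.
Reduced Gröbner basis: {x + y**2 + 2, y**3 + 2*y**2 - 2*y}.
Label its elements g_1 = x + y**2 + 2, g_2 = y**3 + 2*y**2 - 2*y.

Reduce p = x**2*y + x*y**3 + 2*x + y - 1 modulo G:
  leading term x**2*y: subtract (x*y)·g_1 from x**2*y + x*y**3 + 2*x + y - 1 → -2*x*y + 2*x + y - 1
  leading term x*y: subtract (-2*y)·g_1 from -2*x*y + 2*x + y - 1 → 2*x + 2*y**3 - 1
  leading term x: subtract (2)·g_1 from 2*x + 2*y**3 - 1 → 2*y**3 - 2*y**2
  leading term y**3: subtract (2)·g_2 from 2*y**3 - 2*y**2 → -y**2 - y
  leading term y**2: no divisor's leading term divides it; move -y**2 to the remainder.
  leading term y: no divisor's leading term divides it; move -y to the remainder.
  normal form = -y**2 - y.
The normal form is nonzero, so p ∉ I. Since p minus its normal form lies in I, I + (p) = I + (r) where r = -y**2 - y; decide whether this ideal is the whole ring.
Run Buchberger on G together with r (pairs among the g_i already reduce to 0 since G is a Gröbner basis):
g_1 = x + y**2 + 2, LT = x.
g_2 = y**3 + 2*y**2 - 2*y, LT = y**3.
r = -y**2 - y, LT = y**2.

S(g_2,r): lcm = y**3. S = y**2 - 2*y.
  leading term y**2: subtract (-1)·r from y**2 - 2*y → 2*y
  leading term y: no divisor's leading term divides it; move 2*y to the remainder.
  remainder 2*y ≠ 0; add m_4 = 2*y to the basis.

The other S-polynomials (S(g_1,g_2), S(g_1,r), S(g_1,m_4), S(g_2,m_4), S(r,m_4)) all reduce to 0 modulo the current basis, so we have a Gröbner basis.
Inter-reduce: drop elements whose leading term is divisible by another's, tail-reduce, and make monic.
Reduced Gröbner basis: {x + 2, y}.
The reduced Gröbner basis of I + (p) is {x + 2, y} ≠ {1}, a proper ideal, so the enlarged system stays consistent: p is independent of I, with normal form -y**2 - y.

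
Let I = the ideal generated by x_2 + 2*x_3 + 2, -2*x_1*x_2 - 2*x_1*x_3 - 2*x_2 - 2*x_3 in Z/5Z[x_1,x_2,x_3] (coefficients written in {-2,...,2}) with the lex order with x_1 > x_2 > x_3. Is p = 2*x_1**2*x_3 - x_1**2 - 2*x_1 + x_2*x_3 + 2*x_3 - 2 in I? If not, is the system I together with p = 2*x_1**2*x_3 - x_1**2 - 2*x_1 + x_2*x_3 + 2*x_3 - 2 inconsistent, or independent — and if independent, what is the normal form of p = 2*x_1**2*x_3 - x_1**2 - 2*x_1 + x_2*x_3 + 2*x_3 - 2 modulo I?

First compute the reduced Gröbner basis of I by Buchberger's algorithm.
f_1 = x_2 + 2*x_3 + 2, LT = x_2.
f_2 = -2*x_1*x_2 - 2*x_1*x_3 - 2*x_2 - 2*x_3, LT = x_1*x_2.

S(f_1,f_2): lcm = x_1*x_2. S = x_1*x_3 + 2*x_1 - x_2 - x_3.
  reduce S modulo (f_1, f_2):
  remainder x_1*x_3 + 2*x_1 + x_3 + 2 ≠ 0; add h_3 = x_1*x_3 + 2*x_1 + x_3 + 2 to the basis.

The other S-polynomials (S(f_1,h_3), S(f_2,h_3)) all reduce to 0 modulo the current basis, so we have a Gröbner basis.
Inter-reduce: drop elements whose leading term is divisible by another's, tail-reduce, and make monic.
Reduced Gröbner basis: {x_1*x_3 + 2*x_1 + x_3 + 2, x_2 + 2*x_3 + 2}.
Label its elements g_1 = x_1*x_3 + 2*x_1 + x_3 + 2, g_2 = x_2 + 2*x_3 + 2.

Reduce p = 2*x_1**2*x_3 - x_1**2 - 2*x_1 + x_2*x_3 + 2*x_3 - 2 modulo G:
  leading term x_1**2*x_3: subtract (2*x_1)·g_1 from 2*x_1**2*x_3 - x_1**2 - 2*x_1 + x_2*x_3 + 2*x_3 - 2 → -2*x_1*x_3 - x_1 + x_2*x_3 + 2*x_3 - 2
  leading term x_1*x_3: subtract (-2)·g_1 from -2*x_1*x_3 - x_1 + x_2*x_3 + 2*x_3 - 2 → -2*x_1 + x_2*x_3 - x_3 + 2
  leading term x_1: no divisor's leading term divides it; move -2*x_1 to the remainder.
  leading term x_2*x_3: subtract (x_3)·g_2 from x_2*x_3 - x_3 + 2 → -2*x_3**2 + 2*x_3 + 2
  leading term x_3**2: no divisor's leading term divides it; move -2*x_3**2 to the remainder.
  leading term x_3: no divisor's leading term divides it; move 2*x_3 to the remainder.
  leading term 1: no divisor's leading term divides it; move 2 to the remainder.
  normal form = -2*x_1 - 2*x_3**2 + 2*x_3 + 2.
The normal form is nonzero, so p ∉ I. Since p minus its normal form lies in I, I + (p) = I + (r) where r = -2*x_1 - 2*x_3**2 + 2*x_3 + 2; decide whether this ideal is the whole ring.
Run Buchberger on G together with r (pairs among the g_i already reduce to 0 since G is a Gröbner basis):
g_1 = x_1*x_3 + 2*x_1 + x_3 + 2, LT = x_1*x_3.
g_2 = x_2 + 2*x_3 + 2, LT = x_2.
r = -2*x_1 - 2*x_3**2 + 2*x_3 + 2, LT = x_1.

S(g_1,r): lcm = x_1*x_3. S = 2*x_1 - x_3**3 + x_3**2 + 2*x_3 + 2.
  reduce S modulo (g_1, g_2, r):
  remainder -x_3**3 - x_3**2 - x_3 - 1 ≠ 0; add m_4 = -x_3**3 - x_3**2 - x_3 - 1 to the basis.

The other S-polynomials (S(g_1,g_2), S(g_2,r), S(g_1,m_4), S(g_2,m_4), S(r,m_4)) all reduce to 0 modulo the current basis, so we have a Gröbner basis.
Inter-reduce: drop elements whose leading term is divisible by another's, tail-reduce, and make monic.
Reduced Gröbner basis: {x_1 + x_3**2 - x_3 - 1, x_2 + 2*x_3 + 2, x_3**3 + x_3**2 + x_3 + 1}.
The reduced Gröbner basis of I + (p) is {x_1 + x_3**2 - x_3 - 1, x_2 + 2*x_3 + 2, x_3**3 + x_3**2 + x_3 + 1} ≠ {1}, a proper ideal, so the enlarged system stays consistent: p is independent of I, with normal form -2*x_1 - 2*x_3**2 + 2*x_3 + 2.

Ideal membership is decidable via reduction modulo a Gröbner basis.

2*x_1**2*x_3 - x_1**2 - 2*x_1 + x_2*x_3 + 2*x_3 - 2 is independent of I; its normal form modulo I is -2*x_1 - 2*x_3**2 + 2*x_3 + 2.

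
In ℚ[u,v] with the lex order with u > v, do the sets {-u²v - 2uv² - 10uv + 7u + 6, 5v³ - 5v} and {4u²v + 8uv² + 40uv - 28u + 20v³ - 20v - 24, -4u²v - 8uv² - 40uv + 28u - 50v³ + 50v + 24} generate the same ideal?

Yes, the ideals are equal.

Equality of ideals is decidable: compute both reduced Gröbner bases (unique for the ordering) and check whether they agree.
Buchberger on the first generating set:
f_1 = -u²v - 2uv² - 10uv + 7u + 6, LT = u²v.
f_2 = 5v³ - 5v, LT = v³.

S(f_1,f_2): lcm = u²v³. S = u²v + 2uv⁴ + 10uv³ - 7uv² - 6v².
  reduce S modulo (f_1, f_2):
  remainder -7uv² + 7u - 6v² + 6 ≠ 0; add g_3 = -7uv² + 7u - 6v² + 6 to the basis.

S(f_1,g_3): lcm = u²v². S = u² + 2uv³ + 64/7uv² - 7uv + 6/7u - 6v.
  reduce S modulo (f_1, f_2, g_3):
  remainder u² - 5uv + 10u - 384/49v² - 6v + 384/49 ≠ 0; add g_4 = u² - 5uv + 10u - 384/49v² - 6v + 384/49 to the basis.

The other S-polynomials (S(f_2,g_3), S(f_1,g_4), S(f_2,g_4), S(g_3,g_4)) all reduce to 0 modulo the current basis, so we have a Gröbner basis.
Inter-reduce: drop elements whose leading term is divisible by another's, tail-reduce, and make monic.
Reduced Gröbner basis: {u² - 5uv + 10u - 384/49v² - 6v + 384/49, uv² - u + 6/7v² - 6/7, v³ - v}.

Buchberger on the second generating set:
h_1 = 4u²v + 8uv² + 40uv - 28u + 20v³ - 20v - 24, LT = u²v.
h_2 = -4u²v - 8uv² - 40uv + 28u - 50v³ + 50v + 24, LT = u²v.

S(h_1,h_2): lcm = u²v. S = -15/2v³ + 15/2v.
  reduce S modulo (h_1, h_2):
  remainder -15/2v³ + 15/2v ≠ 0; add k_3 = -15/2v³ + 15/2v to the basis.

S(h_1,k_3): lcm = u²v³. S = u²v + 2uv⁴ + 10uv³ - 7uv² + 5v⁵ - 5v³ - 6v².
  reduce S modulo (h_1, h_2, k_3):
  remainder -7uv² + 7u - 6v² + 6 ≠ 0; add k_4 = -7uv² + 7u - 6v² + 6 to the basis.

S(h_1,k_4): lcm = u²v². S = u² + 2uv³ + 64/7uv² - 7uv + 6/7u + 5v⁴ - 5v² - 6v.
  reduce S modulo (h_1, h_2, k_3, k_4):
  remainder u² - 5uv + 10u - 384/49v² - 6v + 384/49 ≠ 0; add k_5 = u² - 5uv + 10u - 384/49v² - 6v + 384/49 to the basis.

The other S-polynomials (S(h_2,k_3), S(h_2,k_4), S(k_3,k_4), S(h_1,k_5), S(h_2,k_5), S(k_3,k_5), S(k_4,k_5)) all reduce to 0 modulo the current basis, so we have a Gröbner basis.
Inter-reduce: drop elements whose leading term is divisible by another's, tail-reduce, and make monic.
Reduced Gröbner basis: {u² - 5uv + 10u - 384/49v² - 6v + 384/49, uv² - u + 6/7v² - 6/7, v³ - v}.

Same reduced basis, so the two generating sets span the same ideal.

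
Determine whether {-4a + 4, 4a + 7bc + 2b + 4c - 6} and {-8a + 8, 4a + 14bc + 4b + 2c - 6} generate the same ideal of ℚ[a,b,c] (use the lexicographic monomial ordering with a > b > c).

No, the ideals differ.

For a fixed monomial order, each ideal has a unique reduced Gröbner basis; comparing bases decides equality.
Buchberger on the first generating set:
f_1 = -4a + 4, LT = a.
f_2 = 4a + 7bc + 2b + 4c - 6, LT = a.

S(f_1,f_2): lcm = a. S = -7/4bc - ½b - c + ½.
  leading term bc: no divisor's leading term divides it; move -7/4bc to the remainder.
  leading term b: no divisor's leading term divides it; move -½b to the remainder.
  leading term c: no divisor's leading term divides it; move -c to the remainder.
  leading term 1: no divisor's leading term divides it; move ½ to the remainder.
  remainder -7/4bc - ½b - c + ½ ≠ 0; add g_3 = -7/4bc - ½b - c + ½ to the basis.

The other S-polynomials (S(f_1,g_3), S(f_2,g_3)) all reduce to 0 modulo the current basis, so we have a Gröbner basis.
Inter-reduce: drop elements whose leading term is divisible by another's, tail-reduce, and make monic.
Reduced Gröbner basis: {a - 1, bc + 2/7b + 4/7c - 2/7}.

Buchberger on the second generating set:
h_1 = -8a + 8, LT = a.
h_2 = 4a + 14bc + 4b + 2c - 6, LT = a.

S(h_1,h_2): lcm = a. S = -7/2bc - b - ½c + ½.
  leading term bc: no divisor's leading term divides it; move -7/2bc to the remainder.
  leading term b: no divisor's leading term divides it; move -b to the remainder.
  leading term c: no divisor's leading term divides it; move -½c to the remainder.
  leading term 1: no divisor's leading term divides it; move ½ to the remainder.
  remainder -7/2bc - b - ½c + ½ ≠ 0; add k_3 = -7/2bc - b - ½c + ½ to the basis.

The other S-polynomials (S(h_1,k_3), S(h_2,k_3)) all reduce to 0 modulo the current basis, so we have a Gröbner basis.
Inter-reduce: drop elements whose leading term is divisible by another's, tail-reduce, and make monic.
Reduced Gröbner basis: {a - 1, bc + 2/7b + 1/7c - 1/7}.

The bases are distinct; the ideals are different.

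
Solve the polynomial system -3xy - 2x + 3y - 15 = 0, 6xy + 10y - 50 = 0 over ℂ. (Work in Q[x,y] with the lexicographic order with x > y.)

Compute a lex Gröbner basis by Buchberger's algorithm.
f_1 = -3xy - 2x + 3y - 15, LT = xy.
f_2 = 6xy + 10y - 50, LT = xy.

S(f_1,f_2): lcm = xy. S = 2/3x - 8/3y + 40/3.
  leading term x: no divisor's leading term divides it; move 2/3x to the remainder.
  leading term y: no divisor's leading term divides it; move -8/3y to the remainder.
  leading term 1: no divisor's leading term divides it; move 40/3 to the remainder.
  remainder 2/3x - 8/3y + 40/3 ≠ 0; add h_3 = 2/3x - 8/3y + 40/3 to the basis.

S(f_1,h_3): lcm = xy. S = 2/3x + 4y^2 - 21y + 5.
  leading term x: subtract (1)·h_3 from 2/3x + 4y^2 - 21y + 5 → 4y^2 - 55/3y - 25/3
  leading term y^2: no divisor's leading term divides it; move 4y^2 to the remainder.
  leading term y: no divisor's leading term divides it; move -55/3y to the remainder.
  leading term 1: no divisor's leading term divides it; move -25/3 to the remainder.
  remainder 4y^2 - 55/3y - 25/3 ≠ 0; add h_4 = 4y^2 - 55/3y - 25/3 to the basis.

The other S-polynomials (S(f_2,h_3), S(f_1,h_4), S(f_2,h_4), S(h_3,h_4)) all reduce to 0 modulo the current basis, so we have a Gröbner basis.
Inter-reduce: drop elements whose leading term is divisible by another's, tail-reduce, and make monic.
Reduced Gröbner basis: {x - 4y + 20, y^2 - 55/12y - 25/12}.

Since the basis is lex-ordered, y^2 - 55/12y - 25/12 is univariate in y. Its roots are {-5/12, 5}. Back-substituting each root into the other basis elements fixes the other coordinates.
  y = -5/12: the earlier basis element becomes x + 65/3 = 0, giving x = -65/3 — point (-65/3, -5/12).
  y = 5: the earlier basis element becomes x = 0, giving x = 0 — point (0, 5).
Check: every point annihilates each of the original generators.

{(-65/3, -5/12), (0, 5)}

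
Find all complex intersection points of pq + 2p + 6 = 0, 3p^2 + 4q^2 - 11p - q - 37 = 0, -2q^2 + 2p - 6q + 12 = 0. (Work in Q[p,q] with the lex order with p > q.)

{(-2, 1)}

Compute a lex Gröbner basis by Buchberger's algorithm.
f_1 = pq + 2p + 6, LT = pq.
f_2 = 3p^2 - 11p + 4q^2 - q - 37, LT = p^2.
f_3 = 2p - 2q^2 - 6q + 12, LT = p.

S(f_1,f_2): lcm = p^2q. S = 2p^2 + 11/3pq + 6p - 4/3q^3 + 1/3q^2 + 37/3q.
  leading term p^2: subtract (2/3)·f_2 from 2p^2 + 11/3pq + 6p - 4/3q^3 + 1/3q^2 + 37/3q → 11/3pq + 40/3p - 4/3q^3 - 7/3q^2 + 13q + 74/3
  leading term pq: subtract (11/3)·f_1 from 11/3pq + 40/3p - 4/3q^3 - 7/3q^2 + 13q + 74/3 → 6p - 4/3q^3 - 7/3q^2 + 13q + 8/3
  leading term p: subtract (3)·f_3 from 6p - 4/3q^3 - 7/3q^2 + 13q + 8/3 → -4/3q^3 + 11/3q^2 + 31q - 100/3
  leading term q^3: no divisor's leading term divides it; move -4/3q^3 to the remainder.
  leading term q^2: no divisor's leading term divides it; move 11/3q^2 to the remainder.
  leading term q: no divisor's leading term divides it; move 31q to the remainder.
  leading term 1: no divisor's leading term divides it; move -100/3 to the remainder.
  remainder -4/3q^3 + 11/3q^2 + 31q - 100/3 ≠ 0; add h_4 = -4/3q^3 + 11/3q^2 + 31q - 100/3 to the basis.

S(f_1,f_3): lcm = pq. S = 2p + q^3 + 3q^2 - 6q + 6.
  leading term p: subtract (1)·f_3 from 2p + q^3 + 3q^2 - 6q + 6 → q^3 + 5q^2 - 6
  leading term q^3: subtract (-3/4)·h_4 from q^3 + 5q^2 - 6 → 31/4q^2 + 93/4q - 31
  leading term q^2: no divisor's leading term divides it; move 31/4q^2 to the remainder.
  leading term q: no divisor's leading term divides it; move 93/4q to the remainder.
  leading term 1: no divisor's leading term divides it; move -31 to the remainder.
  remainder 31/4q^2 + 93/4q - 31 ≠ 0; add h_5 = 31/4q^2 + 93/4q - 31 to the basis.

S(f_2,f_3): lcm = p^2. S = pq^2 + 3pq - 29/3p + 4/3q^2 - 1/3q - 37/3.
  leading term pq^2: subtract (q)·f_1 from pq^2 + 3pq - 29/3p + 4/3q^2 - 1/3q - 37/3 → pq - 29/3p + 4/3q^2 - 19/3q - 37/3
  leading term pq: subtract (1)·f_1 from pq - 29/3p + 4/3q^2 - 19/3q - 37/3 → -35/3p + 4/3q^2 - 19/3q - 55/3
  leading term p: subtract (-35/6)·f_3 from -35/3p + 4/3q^2 - 19/3q - 55/3 → -31/3q^2 - 124/3q + 155/3
  leading term q^2: subtract (-4/3)·h_5 from -31/3q^2 - 124/3q + 155/3 → -31/3q + 31/3
  leading term q: no divisor's leading term divides it; move -31/3q to the remainder.
  leading term 1: no divisor's leading term divides it; move 31/3 to the remainder.
  remainder -31/3q + 31/3 ≠ 0; add h_6 = -31/3q + 31/3 to the basis.

S(f_1,h_4): lcm = pq^3. S = 19/4pq^2 + 93/4pq - 25p + 6q^2.
  leading term pq^2: subtract (19/4q)·f_1 from 19/4pq^2 + 93/4pq - 25p + 6q^2 → 55/4pq - 25p + 6q^2 - 57/2q
  leading term pq: subtract (55/4)·f_1 from 55/4pq - 25p + 6q^2 - 57/2q → -105/2p + 6q^2 - 57/2q - 165/2
  leading term p: subtract (-105/4)·f_3 from -105/2p + 6q^2 - 57/2q - 165/2 → -93/2q^2 - 186q + 465/2
  leading term q^2: subtract (-6)·h_5 from -93/2q^2 - 186q + 465/2 → -93/2q + 93/2
  leading term q: subtract (9/2)·h_6 from -93/2q + 93/2 → 0
  remainder 0.

S(f_2,h_4): leading monomials are coprime, so the S-polynomial reduces to 0 (Buchberger's first criterion).
S(f_3,h_4): leading monomials are coprime, so the S-polynomial reduces to 0 (Buchberger's first criterion).
S(f_1,h_5): lcm = pq^2. S = -pq + 4p + 6q.
  leading term pq: subtract (-1)·f_1 from -pq + 4p + 6q → 6p + 6q + 6
  leading term p: subtract (3)·f_3 from 6p + 6q + 6 → 6q^2 + 24q - 30
  leading term q^2: subtract (24/31)·h_5 from 6q^2 + 24q - 30 → 6q - 6
  leading term q: subtract (-18/31)·h_6 from 6q - 6 → 0
  remainder 0.

S(f_2,h_5): leading monomials are coprime, so the S-polynomial reduces to 0 (Buchberger's first criterion).
S(f_3,h_5): leading monomials are coprime, so the S-polynomial reduces to 0 (Buchberger's first criterion).
S(h_4,h_5): lcm = q^3. S = -23/4q^2 - 77/4q + 25.
  leading term q^2: subtract (-23/31)·h_5 from -23/4q^2 - 77/4q + 25 → -2q + 2
  leading term q: subtract (6/31)·h_6 from -2q + 2 → 0
  remainder 0.

S(f_1,h_6): lcm = pq. S = 3p + 6.
  leading term p: subtract (3/2)·f_3 from 3p + 6 → 3q^2 + 9q - 12
  leading term q^2: subtract (12/31)·h_5 from 3q^2 + 9q - 12 → 0
  remainder 0.

S(f_2,h_6): leading monomials are coprime, so the S-polynomial reduces to 0 (Buchberger's first criterion).
S(f_3,h_6): leading monomials are coprime, so the S-polynomial reduces to 0 (Buchberger's first criterion).
S(h_4,h_6): lcm = q^3. S = -7/4q^2 - 93/4q + 25.
  leading term q^2: subtract (-7/31)·h_5 from -7/4q^2 - 93/4q + 25 → -18q + 18
  leading term q: subtract (54/31)·h_6 from -18q + 18 → 0
  remainder 0.

S(h_5,h_6): lcm = q^2. S = 4q - 4.
  leading term q: subtract (-12/31)·h_6 from 4q - 4 → 0
  remainder 0.

Every S-polynomial of the final basis reduces to 0, so we have a Gröbner basis.
Inter-reduce: drop elements whose leading term is divisible by another's, tail-reduce, and make monic.
Reduced Gröbner basis: {p + 2, q - 1}.

From the last basis element, q - 1 = 0, so q takes values in {1}. Each choice, substituted upward through the basis, yields the corresponding point(s) of the solution set.
  q = 1: the earlier basis element becomes p + 2 = 0, giving p = -2 — point (-2, 1).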